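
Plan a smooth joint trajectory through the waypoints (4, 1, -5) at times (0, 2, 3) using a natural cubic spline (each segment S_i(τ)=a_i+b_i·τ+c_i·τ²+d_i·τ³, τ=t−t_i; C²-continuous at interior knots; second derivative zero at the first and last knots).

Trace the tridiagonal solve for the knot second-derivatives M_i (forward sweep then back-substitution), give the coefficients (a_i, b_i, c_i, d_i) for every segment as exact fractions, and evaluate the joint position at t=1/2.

Δ: Δ0=-3/2, Δ1=-6
row 1: diag=6, rhs=-27; c'=1/6, d'=-9/2
back: M1=-9/2
M: M0=0, M1=-9/2, M2=0
seg 0: a=4, c=M0/2=0, d=(M1−M0)/(6·2)=-3/8, b=Δ0−h0·(2M0+M1)/6=0
seg 1: a=1, c=M1/2=-9/4, d=(M2−M1)/(6·1)=3/4, b=Δ1−h1·(2M1+M2)/6=-9/2
t_q=1/2 → seg 0, τ=1/2; S=4+0·τ+0·τ²+-3/8·τ³=253/64

  seg 0: a=4 b=0 c=0 d=-3/8
  seg 1: a=1 b=-9/2 c=-9/4 d=3/4
S(1/2) = 253/64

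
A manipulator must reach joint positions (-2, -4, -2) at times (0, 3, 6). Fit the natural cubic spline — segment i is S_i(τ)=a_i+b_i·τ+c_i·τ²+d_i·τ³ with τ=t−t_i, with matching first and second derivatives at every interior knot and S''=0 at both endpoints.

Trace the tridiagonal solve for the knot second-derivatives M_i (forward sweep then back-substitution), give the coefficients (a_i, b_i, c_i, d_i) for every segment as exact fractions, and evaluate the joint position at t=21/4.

Δ: Δ0=-2/3, Δ1=2/3
row 1: diag=12, rhs=8; c'=1/4, d'=2/3
back: M1=2/3
M: M0=0, M1=2/3, M2=0
seg 0: a=-2, c=M0/2=0, d=(M1−M0)/(6·3)=1/27, b=Δ0−h0·(2M0+M1)/6=-1
seg 1: a=-4, c=M1/2=1/3, d=(M2−M1)/(6·3)=-1/27, b=Δ1−h1·(2M1+M2)/6=0
t_q=21/4 → seg 1, τ=9/4; S=-4+0·τ+1/3·τ²+-1/27·τ³=-175/64

  seg 0: a=-2 b=-1 c=0 d=1/27
  seg 1: a=-4 b=0 c=1/3 d=-1/27
S(21/4) = -175/64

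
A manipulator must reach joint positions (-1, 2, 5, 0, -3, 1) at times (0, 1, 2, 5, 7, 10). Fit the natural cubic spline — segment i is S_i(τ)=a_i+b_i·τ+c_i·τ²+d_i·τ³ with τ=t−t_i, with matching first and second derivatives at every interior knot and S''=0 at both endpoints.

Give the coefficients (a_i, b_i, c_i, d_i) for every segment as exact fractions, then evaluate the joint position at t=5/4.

Δ: Δ0=3, Δ1=3, Δ2=-5/3, Δ3=-3/2, Δ4=4/3
row 1: diag=4, rhs=0; c'=1/4, d'=0
row 2: denom=8−1·1/4=31/4; d'=(-28−1·0)/(31/4)=-112/31
row 3: denom=10−3·12/31=274/31; d'=(1−3·-112/31)/(274/31)=367/274
row 4: denom=10−2·31/137=1308/137; d'=(17−2·367/274)/(1308/137)=3/2
back: M4=3/2
back: M3=367/274−31/137·3/2=1
back: M2=-112/31−12/31·1=-4
back: M1=0−1/4·-4=1
M: M0=0, M1=1, M2=-4, M3=1, M4=3/2, M5=0
seg 0: a=-1, c=M0/2=0, d=(M1−M0)/(6·1)=1/6, b=Δ0−h0·(2M0+M1)/6=17/6
seg 1: a=2, c=M1/2=1/2, d=(M2−M1)/(6·1)=-5/6, b=Δ1−h1·(2M1+M2)/6=10/3
seg 2: a=5, c=M2/2=-2, d=(M3−M2)/(6·3)=5/18, b=Δ2−h2·(2M2+M3)/6=11/6
seg 3: a=0, c=M3/2=1/2, d=(M4−M3)/(6·2)=1/24, b=Δ3−h3·(2M3+M4)/6=-8/3
seg 4: a=-3, c=M4/2=3/4, d=(M5−M4)/(6·3)=-1/12, b=Δ4−h4·(2M4+M5)/6=-1/6
t_q=5/4 → seg 1, τ=1/4; S=2+10/3·τ+1/2·τ²+-5/6·τ³=365/128

  seg 0: a=-1 b=17/6 c=0 d=1/6
  seg 1: a=2 b=10/3 c=1/2 d=-5/6
  seg 2: a=5 b=11/6 c=-2 d=5/18
  seg 3: a=0 b=-8/3 c=1/2 d=1/24
  seg 4: a=-3 b=-1/6 c=3/4 d=-1/12
S(5/4) = 365/128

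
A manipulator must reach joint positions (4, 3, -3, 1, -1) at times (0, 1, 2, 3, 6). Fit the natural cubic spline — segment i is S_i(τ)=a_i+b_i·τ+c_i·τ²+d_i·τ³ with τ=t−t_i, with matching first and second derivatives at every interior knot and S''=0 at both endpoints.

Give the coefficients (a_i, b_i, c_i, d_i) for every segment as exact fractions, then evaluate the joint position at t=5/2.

Δ: Δ0=-1, Δ1=-6, Δ2=4, Δ3=-2/3
row 1: diag=4, rhs=-30; c'=1/4, d'=-15/2
row 2: denom=4−1·1/4=15/4; d'=(60−1·-15/2)/(15/4)=18
row 3: denom=8−1·4/15=116/15; d'=(-28−1·18)/(116/15)=-345/58
back: M3=-345/58
back: M2=18−4/15·-345/58=568/29
back: M1=-15/2−1/4·568/29=-719/58
M: M0=0, M1=-719/58, M2=568/29, M3=-345/58, M4=0
seg 0: a=4, c=M0/2=0, d=(M1−M0)/(6·1)=-719/348, b=Δ0−h0·(2M0+M1)/6=371/348
seg 1: a=3, c=M1/2=-719/116, d=(M2−M1)/(6·1)=1855/348, b=Δ1−h1·(2M1+M2)/6=-893/174
seg 2: a=-3, c=M2/2=284/29, d=(M3−M2)/(6·1)=-1481/348, b=Δ2−h2·(2M2+M3)/6=-535/348
seg 3: a=1, c=M3/2=-345/116, d=(M4−M3)/(6·3)=115/348, b=Δ3−h3·(2M3+M4)/6=919/174
t_q=5/2 → seg 2, τ=1/2; S=-3+-535/348·τ+284/29·τ²+-1481/348·τ³=-1719/928

  seg 0: a=4 b=371/348 c=0 d=-719/348
  seg 1: a=3 b=-893/174 c=-719/116 d=1855/348
  seg 2: a=-3 b=-535/348 c=284/29 d=-1481/348
  seg 3: a=1 b=919/174 c=-345/116 d=115/348
S(5/2) = -1719/928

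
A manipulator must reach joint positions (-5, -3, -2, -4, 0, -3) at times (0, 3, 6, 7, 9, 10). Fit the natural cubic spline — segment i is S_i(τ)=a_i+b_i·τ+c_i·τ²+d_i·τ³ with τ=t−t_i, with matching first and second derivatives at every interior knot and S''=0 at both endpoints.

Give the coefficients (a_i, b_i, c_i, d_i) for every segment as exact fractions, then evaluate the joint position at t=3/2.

  seg 0: a=-5 b=45/113 c=0 d=91/3051
  seg 1: a=-3 b=136/113 c=91/339 d=-568/3051
  seg 2: a=-2 b=-250/113 c=-159/113 d=183/113
  seg 3: a=-4 b=-19/113 c=390/113 d=-535/452
  seg 4: a=0 b=-64/113 c=-825/226 d=275/226
S(3/2) = -3889/904

Δ: Δ0=2/3, Δ1=1/3, Δ2=-2, Δ3=2, Δ4=-3
row 1: diag=12, rhs=-2; c'=1/4, d'=-1/6
row 2: denom=8−3·1/4=29/4; d'=(-14−3·-1/6)/(29/4)=-54/29
row 3: denom=6−1·4/29=170/29; d'=(24−1·-54/29)/(170/29)=75/17
row 4: denom=6−2·29/85=452/85; d'=(-30−2·75/17)/(452/85)=-825/113
back: M4=-825/113
back: M3=75/17−29/85·-825/113=780/113
back: M2=-54/29−4/29·780/113=-318/113
back: M1=-1/6−1/4·-318/113=182/339
M: M0=0, M1=182/339, M2=-318/113, M3=780/113, M4=-825/113, M5=0
seg 0: a=-5, c=M0/2=0, d=(M1−M0)/(6·3)=91/3051, b=Δ0−h0·(2M0+M1)/6=45/113
seg 1: a=-3, c=M1/2=91/339, d=(M2−M1)/(6·3)=-568/3051, b=Δ1−h1·(2M1+M2)/6=136/113
seg 2: a=-2, c=M2/2=-159/113, d=(M3−M2)/(6·1)=183/113, b=Δ2−h2·(2M2+M3)/6=-250/113
seg 3: a=-4, c=M3/2=390/113, d=(M4−M3)/(6·2)=-535/452, b=Δ3−h3·(2M3+M4)/6=-19/113
seg 4: a=0, c=M4/2=-825/226, d=(M5−M4)/(6·1)=275/226, b=Δ4−h4·(2M4+M5)/6=-64/113
t_q=3/2 → seg 0, τ=3/2; S=-5+45/113·τ+0·τ²+91/3051·τ³=-3889/904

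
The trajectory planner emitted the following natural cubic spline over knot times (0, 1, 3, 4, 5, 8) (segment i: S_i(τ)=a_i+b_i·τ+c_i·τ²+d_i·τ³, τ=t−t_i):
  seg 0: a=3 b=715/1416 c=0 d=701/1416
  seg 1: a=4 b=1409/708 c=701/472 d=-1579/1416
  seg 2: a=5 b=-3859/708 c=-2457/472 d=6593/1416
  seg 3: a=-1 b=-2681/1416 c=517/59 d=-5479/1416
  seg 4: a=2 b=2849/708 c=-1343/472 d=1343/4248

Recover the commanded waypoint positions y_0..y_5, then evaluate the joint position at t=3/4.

y_0=3 y_1=4 y_2=5 y_3=-1 y_4=2 y_5=-3
S(3/4) = 108373/30208

y_0 = S_0(0) = a_0 = 3
y_1 = S_1(0) = a_1 = 4
y_2 = S_2(0) = a_2 = 5
y_3 = S_3(0) = a_3 = -1
y_4 = S_4(0) = a_4 = 2
y_5 = S_4(3) = -3
t_q=3/4 is in segment 0 (τ=3/4); S_0(τ)=108373/30208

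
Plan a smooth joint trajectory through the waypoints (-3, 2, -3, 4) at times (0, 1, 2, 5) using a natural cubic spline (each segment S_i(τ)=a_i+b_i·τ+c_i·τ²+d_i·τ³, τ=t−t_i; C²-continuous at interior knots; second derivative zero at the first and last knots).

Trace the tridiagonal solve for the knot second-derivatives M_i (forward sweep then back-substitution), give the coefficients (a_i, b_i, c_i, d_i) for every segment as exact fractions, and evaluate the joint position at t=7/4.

  seg 0: a=-3 b=727/93 c=0 d=-262/93
  seg 1: a=2 b=-59/93 c=-262/31 d=380/93
  seg 2: a=-3 b=-491/93 c=118/31 d=-118/279
S(7/4) = -747/496

Δ: Δ0=5, Δ1=-5, Δ2=7/3
row 1: diag=4, rhs=-60; c'=1/4, d'=-15
row 2: denom=8−1·1/4=31/4; d'=(44−1·-15)/(31/4)=236/31
back: M2=236/31
back: M1=-15−1/4·236/31=-524/31
M: M0=0, M1=-524/31, M2=236/31, M3=0
seg 0: a=-3, c=M0/2=0, d=(M1−M0)/(6·1)=-262/93, b=Δ0−h0·(2M0+M1)/6=727/93
seg 1: a=2, c=M1/2=-262/31, d=(M2−M1)/(6·1)=380/93, b=Δ1−h1·(2M1+M2)/6=-59/93
seg 2: a=-3, c=M2/2=118/31, d=(M3−M2)/(6·3)=-118/279, b=Δ2−h2·(2M2+M3)/6=-491/93
t_q=7/4 → seg 1, τ=3/4; S=2+-59/93·τ+-262/31·τ²+380/93·τ³=-747/496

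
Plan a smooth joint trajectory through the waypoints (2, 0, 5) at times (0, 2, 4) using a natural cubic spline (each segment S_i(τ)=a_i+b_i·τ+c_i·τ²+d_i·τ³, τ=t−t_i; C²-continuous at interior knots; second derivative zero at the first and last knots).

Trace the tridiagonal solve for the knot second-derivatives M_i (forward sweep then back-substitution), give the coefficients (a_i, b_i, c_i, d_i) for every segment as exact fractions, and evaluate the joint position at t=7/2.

  seg 0: a=2 b=-15/8 c=0 d=7/32
  seg 1: a=0 b=3/4 c=21/16 d=-7/32
S(7/2) = 855/256

Δ: Δ0=-1, Δ1=5/2
row 1: diag=8, rhs=21; c'=1/4, d'=21/8
back: M1=21/8
M: M0=0, M1=21/8, M2=0
seg 0: a=2, c=M0/2=0, d=(M1−M0)/(6·2)=7/32, b=Δ0−h0·(2M0+M1)/6=-15/8
seg 1: a=0, c=M1/2=21/16, d=(M2−M1)/(6·2)=-7/32, b=Δ1−h1·(2M1+M2)/6=3/4
t_q=7/2 → seg 1, τ=3/2; S=0+3/4·τ+21/16·τ²+-7/32·τ³=855/256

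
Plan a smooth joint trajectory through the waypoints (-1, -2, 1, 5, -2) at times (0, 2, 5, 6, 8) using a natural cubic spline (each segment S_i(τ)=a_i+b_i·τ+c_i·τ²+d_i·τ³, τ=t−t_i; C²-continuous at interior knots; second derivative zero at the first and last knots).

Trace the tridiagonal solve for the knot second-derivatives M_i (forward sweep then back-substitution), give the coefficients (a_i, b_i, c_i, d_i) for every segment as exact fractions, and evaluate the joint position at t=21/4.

Δ: Δ0=-1/2, Δ1=1, Δ2=4, Δ3=-7/2
row 1: diag=10, rhs=9; c'=3/10, d'=9/10
row 2: denom=8−3·3/10=71/10; d'=(18−3·9/10)/(71/10)=153/71
row 3: denom=6−1·10/71=416/71; d'=(-45−1·153/71)/(416/71)=-837/104
back: M3=-837/104
back: M2=153/71−10/71·-837/104=171/52
back: M1=9/10−3/10·171/52=-9/104
M: M0=0, M1=-9/104, M2=171/52, M3=-837/104, M4=0
seg 0: a=-1, c=M0/2=0, d=(M1−M0)/(6·2)=-3/416, b=Δ0−h0·(2M0+M1)/6=-49/104
seg 1: a=-2, c=M1/2=-9/208, d=(M2−M1)/(6·3)=3/16, b=Δ1−h1·(2M1+M2)/6=-29/52
seg 2: a=1, c=M2/2=171/104, d=(M3−M2)/(6·1)=-393/208, b=Δ2−h2·(2M2+M3)/6=883/208
seg 3: a=5, c=M3/2=-837/208, d=(M4−M3)/(6·2)=279/416, b=Δ3−h3·(2M3+M4)/6=97/52
t_q=21/4 → seg 2, τ=1/4; S=1+883/208·τ+171/104·τ²+-393/208·τ³=28415/13312

  seg 0: a=-1 b=-49/104 c=0 d=-3/416
  seg 1: a=-2 b=-29/52 c=-9/208 d=3/16
  seg 2: a=1 b=883/208 c=171/104 d=-393/208
  seg 3: a=5 b=97/52 c=-837/208 d=279/416
S(21/4) = 28415/13312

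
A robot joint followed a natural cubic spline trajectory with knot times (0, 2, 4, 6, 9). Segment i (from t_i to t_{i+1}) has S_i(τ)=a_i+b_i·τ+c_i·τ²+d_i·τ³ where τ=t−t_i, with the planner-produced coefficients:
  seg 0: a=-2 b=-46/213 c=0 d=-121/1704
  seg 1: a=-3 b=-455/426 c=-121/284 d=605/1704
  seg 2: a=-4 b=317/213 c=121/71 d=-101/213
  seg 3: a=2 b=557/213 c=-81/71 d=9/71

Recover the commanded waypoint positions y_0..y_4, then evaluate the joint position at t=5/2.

y_0 = S_0(0) = a_0 = -2
y_1 = S_1(0) = a_1 = -3
y_2 = S_2(0) = a_2 = -4
y_3 = S_3(0) = a_3 = 2
y_4 = S_3(3) = 3
t_q=5/2 is in segment 1 (τ=1/2); S_1(τ)=-16341/4544

y_0=-2 y_1=-3 y_2=-4 y_3=2 y_4=3
S(5/2) = -16341/4544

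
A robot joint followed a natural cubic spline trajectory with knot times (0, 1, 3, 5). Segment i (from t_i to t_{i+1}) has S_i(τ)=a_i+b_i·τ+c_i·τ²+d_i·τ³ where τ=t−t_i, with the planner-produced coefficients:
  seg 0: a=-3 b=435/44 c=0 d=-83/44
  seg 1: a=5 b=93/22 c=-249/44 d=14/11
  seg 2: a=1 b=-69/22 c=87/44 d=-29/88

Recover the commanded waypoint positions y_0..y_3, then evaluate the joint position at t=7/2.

y_0=-3 y_1=5 y_2=1 y_3=0
S(7/2) = -81/704

y_0 = S_0(0) = a_0 = -3
y_1 = S_1(0) = a_1 = 5
y_2 = S_2(0) = a_2 = 1
y_3 = S_2(2) = 0
t_q=7/2 is in segment 2 (τ=1/2); S_2(τ)=-81/704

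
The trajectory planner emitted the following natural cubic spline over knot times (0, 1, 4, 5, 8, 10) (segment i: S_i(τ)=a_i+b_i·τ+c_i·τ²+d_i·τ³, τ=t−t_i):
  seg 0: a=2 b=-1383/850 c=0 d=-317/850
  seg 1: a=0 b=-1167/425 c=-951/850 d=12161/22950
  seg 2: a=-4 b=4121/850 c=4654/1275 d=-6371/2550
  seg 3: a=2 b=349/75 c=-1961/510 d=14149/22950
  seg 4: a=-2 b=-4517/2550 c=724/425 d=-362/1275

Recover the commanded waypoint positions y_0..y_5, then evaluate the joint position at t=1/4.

y_0=2 y_1=0 y_2=-4 y_3=2 y_4=-2 y_5=-1
S(1/4) = 17271/10880

y_0 = S_0(0) = a_0 = 2
y_1 = S_1(0) = a_1 = 0
y_2 = S_2(0) = a_2 = -4
y_3 = S_3(0) = a_3 = 2
y_4 = S_4(0) = a_4 = -2
y_5 = S_4(2) = -1
t_q=1/4 is in segment 0 (τ=1/4); S_0(τ)=17271/10880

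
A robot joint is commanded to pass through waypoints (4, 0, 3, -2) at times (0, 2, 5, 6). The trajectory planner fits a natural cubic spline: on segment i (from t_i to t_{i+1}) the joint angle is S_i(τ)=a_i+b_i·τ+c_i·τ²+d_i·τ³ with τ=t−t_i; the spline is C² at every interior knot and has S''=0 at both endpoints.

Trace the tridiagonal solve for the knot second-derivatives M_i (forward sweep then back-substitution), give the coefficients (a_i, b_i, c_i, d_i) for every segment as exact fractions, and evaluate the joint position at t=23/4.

  seg 0: a=4 b=-226/71 c=0 d=21/71
  seg 1: a=0 b=26/71 c=126/71 d=-37/71
  seg 2: a=3 b=-217/71 c=-207/71 d=69/71
S(23/4) = -2373/4544

Δ: Δ0=-2, Δ1=1, Δ2=-5
row 1: diag=10, rhs=18; c'=3/10, d'=9/5
row 2: denom=8−3·3/10=71/10; d'=(-36−3·9/5)/(71/10)=-414/71
back: M2=-414/71
back: M1=9/5−3/10·-414/71=252/71
M: M0=0, M1=252/71, M2=-414/71, M3=0
seg 0: a=4, c=M0/2=0, d=(M1−M0)/(6·2)=21/71, b=Δ0−h0·(2M0+M1)/6=-226/71
seg 1: a=0, c=M1/2=126/71, d=(M2−M1)/(6·3)=-37/71, b=Δ1−h1·(2M1+M2)/6=26/71
seg 2: a=3, c=M2/2=-207/71, d=(M3−M2)/(6·1)=69/71, b=Δ2−h2·(2M2+M3)/6=-217/71
t_q=23/4 → seg 2, τ=3/4; S=3+-217/71·τ+-207/71·τ²+69/71·τ³=-2373/4544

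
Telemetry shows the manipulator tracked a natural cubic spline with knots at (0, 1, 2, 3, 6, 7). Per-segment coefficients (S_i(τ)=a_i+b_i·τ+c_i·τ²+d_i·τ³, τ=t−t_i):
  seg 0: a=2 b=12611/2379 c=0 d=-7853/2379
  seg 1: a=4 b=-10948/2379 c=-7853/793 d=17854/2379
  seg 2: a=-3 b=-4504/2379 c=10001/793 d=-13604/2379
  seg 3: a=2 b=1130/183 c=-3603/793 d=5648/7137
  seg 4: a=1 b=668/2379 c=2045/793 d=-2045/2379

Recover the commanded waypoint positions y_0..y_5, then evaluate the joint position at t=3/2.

y_0 = S_0(0) = a_0 = 2
y_1 = S_1(0) = a_1 = 4
y_2 = S_2(0) = a_2 = -3
y_3 = S_3(0) = a_3 = 2
y_4 = S_4(0) = a_4 = 1
y_5 = S_4(1) = 3
t_q=3/2 is in segment 1 (τ=1/2); S_1(τ)=128/793

y_0=2 y_1=4 y_2=-3 y_3=2 y_4=1 y_5=3
S(3/2) = 128/793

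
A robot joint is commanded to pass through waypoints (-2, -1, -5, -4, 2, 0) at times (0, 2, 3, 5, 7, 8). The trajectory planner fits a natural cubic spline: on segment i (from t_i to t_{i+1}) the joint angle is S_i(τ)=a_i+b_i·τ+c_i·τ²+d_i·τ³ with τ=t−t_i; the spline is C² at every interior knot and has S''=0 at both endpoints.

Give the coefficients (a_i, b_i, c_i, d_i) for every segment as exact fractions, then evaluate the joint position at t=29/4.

Δ: Δ0=1/2, Δ1=-4, Δ2=1/2, Δ3=3, Δ4=-2
row 1: diag=6, rhs=-27; c'=1/6, d'=-9/2
row 2: denom=6−1·1/6=35/6; d'=(27−1·-9/2)/(35/6)=27/5
row 3: denom=8−2·12/35=256/35; d'=(15−2·27/5)/(256/35)=147/256
row 4: denom=6−2·35/128=349/64; d'=(-30−2·147/256)/(349/64)=-3987/698
back: M4=-3987/698
back: M3=147/256−35/128·-3987/698=1491/698
back: M2=27/5−12/35·1491/698=1629/349
back: M1=-9/2−1/6·1629/349=-1842/349
M: M0=0, M1=-1842/349, M2=1629/349, M3=1491/698, M4=-3987/698, M5=0
seg 0: a=-2, c=M0/2=0, d=(M1−M0)/(6·2)=-307/698, b=Δ0−h0·(2M0+M1)/6=1577/698
seg 1: a=-1, c=M1/2=-921/349, d=(M2−M1)/(6·1)=1157/698, b=Δ1−h1·(2M1+M2)/6=-2107/698
seg 2: a=-5, c=M2/2=1629/698, d=(M3−M2)/(6·2)=-589/2792, b=Δ2−h2·(2M2+M3)/6=-1160/349
seg 3: a=-4, c=M3/2=1491/1396, d=(M4−M3)/(6·2)=-913/1396, b=Δ3−h3·(2M3+M4)/6=2429/698
seg 4: a=2, c=M4/2=-3987/1396, d=(M5−M4)/(6·1)=1329/1396, b=Δ4−h4·(2M4+M5)/6=-67/698
t_q=29/4 → seg 4, τ=1/4; S=2+-67/698·τ+-3987/1396·τ²+1329/1396·τ³=161925/89344

  seg 0: a=-2 b=1577/698 c=0 d=-307/698
  seg 1: a=-1 b=-2107/698 c=-921/349 d=1157/698
  seg 2: a=-5 b=-1160/349 c=1629/698 d=-589/2792
  seg 3: a=-4 b=2429/698 c=1491/1396 d=-913/1396
  seg 4: a=2 b=-67/698 c=-3987/1396 d=1329/1396
S(29/4) = 161925/89344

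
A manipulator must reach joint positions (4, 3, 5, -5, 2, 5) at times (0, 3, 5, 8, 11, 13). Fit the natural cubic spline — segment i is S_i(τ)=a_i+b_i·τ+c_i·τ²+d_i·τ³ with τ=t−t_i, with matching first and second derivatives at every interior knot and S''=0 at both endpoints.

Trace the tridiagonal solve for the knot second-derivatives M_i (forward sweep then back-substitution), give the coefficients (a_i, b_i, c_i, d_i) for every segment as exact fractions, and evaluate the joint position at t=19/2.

Δ: Δ0=-1/3, Δ1=1, Δ2=-10/3, Δ3=7/3, Δ4=3/2
row 1: diag=10, rhs=8; c'=1/5, d'=4/5
row 2: denom=10−2·1/5=48/5; d'=(-26−2·4/5)/(48/5)=-23/8
row 3: denom=12−3·5/16=177/16; d'=(34−3·-23/8)/(177/16)=682/177
row 4: denom=10−3·16/59=542/59; d'=(-5−3·682/177)/(542/59)=-977/542
back: M4=-977/542
back: M3=682/177−16/59·-977/542=3530/813
back: M2=-23/8−5/16·3530/813=-6881/1626
back: M1=4/5−1/5·-6881/1626=2677/1626
M: M0=0, M1=2677/1626, M2=-6881/1626, M3=3530/813, M4=-977/542, M5=0
seg 0: a=4, c=M0/2=0, d=(M1−M0)/(6·3)=2677/29268, b=Δ0−h0·(2M0+M1)/6=-3761/3252
seg 1: a=3, c=M1/2=2677/3252, d=(M2−M1)/(6·2)=-531/1084, b=Δ1−h1·(2M1+M2)/6=2135/1626
seg 2: a=5, c=M2/2=-6881/3252, d=(M3−M2)/(6·3)=1549/3252, b=Δ2−h2·(2M2+M3)/6=-2069/1626
seg 3: a=-5, c=M3/2=1765/813, d=(M4−M3)/(6·3)=-9991/29268, b=Δ3−h3·(2M3+M4)/6=-3601/3252
seg 4: a=2, c=M4/2=-977/1084, d=(M5−M4)/(6·2)=977/6504, b=Δ4−h4·(2M4+M5)/6=4393/1626
t_q=19/2 → seg 3, τ=3/2; S=-5+-3601/3252·τ+1765/813·τ²+-9991/29268·τ³=-25395/8672

  seg 0: a=4 b=-3761/3252 c=0 d=2677/29268
  seg 1: a=3 b=2135/1626 c=2677/3252 d=-531/1084
  seg 2: a=5 b=-2069/1626 c=-6881/3252 d=1549/3252
  seg 3: a=-5 b=-3601/3252 c=1765/813 d=-9991/29268
  seg 4: a=2 b=4393/1626 c=-977/1084 d=977/6504
S(19/2) = -25395/8672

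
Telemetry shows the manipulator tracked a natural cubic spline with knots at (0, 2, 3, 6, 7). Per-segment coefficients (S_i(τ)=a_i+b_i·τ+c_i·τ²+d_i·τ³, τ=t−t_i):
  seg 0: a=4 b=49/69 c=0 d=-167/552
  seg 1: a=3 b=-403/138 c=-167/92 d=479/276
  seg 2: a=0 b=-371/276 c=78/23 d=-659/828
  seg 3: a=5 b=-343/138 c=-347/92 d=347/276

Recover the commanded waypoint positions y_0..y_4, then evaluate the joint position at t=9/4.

y_0 = S_0(0) = a_0 = 4
y_1 = S_1(0) = a_1 = 3
y_2 = S_2(0) = a_2 = 0
y_3 = S_3(0) = a_3 = 5
y_4 = S_3(1) = 0
t_q=9/4 is in segment 1 (τ=1/4); S_1(τ)=559/256

y_0=4 y_1=3 y_2=0 y_3=5 y_4=0
S(9/4) = 559/256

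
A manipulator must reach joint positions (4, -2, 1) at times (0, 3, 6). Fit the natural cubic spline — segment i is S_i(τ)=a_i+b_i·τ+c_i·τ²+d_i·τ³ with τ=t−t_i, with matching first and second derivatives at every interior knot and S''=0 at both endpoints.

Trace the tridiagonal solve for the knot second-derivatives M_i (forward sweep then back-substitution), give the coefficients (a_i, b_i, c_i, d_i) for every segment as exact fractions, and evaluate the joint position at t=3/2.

Δ: Δ0=-2, Δ1=1
row 1: diag=12, rhs=18; c'=1/4, d'=3/2
back: M1=3/2
M: M0=0, M1=3/2, M2=0
seg 0: a=4, c=M0/2=0, d=(M1−M0)/(6·3)=1/12, b=Δ0−h0·(2M0+M1)/6=-11/4
seg 1: a=-2, c=M1/2=3/4, d=(M2−M1)/(6·3)=-1/12, b=Δ1−h1·(2M1+M2)/6=-1/2
t_q=3/2 → seg 0, τ=3/2; S=4+-11/4·τ+0·τ²+1/12·τ³=5/32

  seg 0: a=4 b=-11/4 c=0 d=1/12
  seg 1: a=-2 b=-1/2 c=3/4 d=-1/12
S(3/2) = 5/32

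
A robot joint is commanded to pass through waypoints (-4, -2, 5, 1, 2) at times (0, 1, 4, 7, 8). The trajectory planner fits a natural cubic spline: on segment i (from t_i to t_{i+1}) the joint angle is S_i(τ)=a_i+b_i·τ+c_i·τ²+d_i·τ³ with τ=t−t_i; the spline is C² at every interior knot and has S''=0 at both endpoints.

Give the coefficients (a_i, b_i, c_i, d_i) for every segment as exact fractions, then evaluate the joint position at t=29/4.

  seg 0: a=-4 b=185/104 c=0 d=23/104
  seg 1: a=-2 b=127/52 c=69/104 d=-655/2808
  seg 2: a=5 b=1/8 c=-56/39 d=889/2808
  seg 3: a=1 b=3/52 c=147/104 d=-49/104
S(29/4) = 7291/6656

Δ: Δ0=2, Δ1=7/3, Δ2=-4/3, Δ3=1
row 1: diag=8, rhs=2; c'=3/8, d'=1/4
row 2: denom=12−3·3/8=87/8; d'=(-22−3·1/4)/(87/8)=-182/87
row 3: denom=8−3·8/29=208/29; d'=(14−3·-182/87)/(208/29)=147/52
back: M3=147/52
back: M2=-182/87−8/29·147/52=-112/39
back: M1=1/4−3/8·-112/39=69/52
M: M0=0, M1=69/52, M2=-112/39, M3=147/52, M4=0
seg 0: a=-4, c=M0/2=0, d=(M1−M0)/(6·1)=23/104, b=Δ0−h0·(2M0+M1)/6=185/104
seg 1: a=-2, c=M1/2=69/104, d=(M2−M1)/(6·3)=-655/2808, b=Δ1−h1·(2M1+M2)/6=127/52
seg 2: a=5, c=M2/2=-56/39, d=(M3−M2)/(6·3)=889/2808, b=Δ2−h2·(2M2+M3)/6=1/8
seg 3: a=1, c=M3/2=147/104, d=(M4−M3)/(6·1)=-49/104, b=Δ3−h3·(2M3+M4)/6=3/52
t_q=29/4 → seg 3, τ=1/4; S=1+3/52·τ+147/104·τ²+-49/104·τ³=7291/6656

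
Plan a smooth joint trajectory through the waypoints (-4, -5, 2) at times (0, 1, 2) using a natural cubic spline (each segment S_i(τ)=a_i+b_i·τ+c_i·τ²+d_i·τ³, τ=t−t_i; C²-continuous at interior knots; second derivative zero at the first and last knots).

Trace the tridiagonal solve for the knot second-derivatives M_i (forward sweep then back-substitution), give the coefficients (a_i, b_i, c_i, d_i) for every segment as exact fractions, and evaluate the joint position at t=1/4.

  seg 0: a=-4 b=-3 c=0 d=2
  seg 1: a=-5 b=3 c=6 d=-2
S(1/4) = -151/32

Δ: Δ0=-1, Δ1=7
row 1: diag=4, rhs=48; c'=1/4, d'=12
back: M1=12
M: M0=0, M1=12, M2=0
seg 0: a=-4, c=M0/2=0, d=(M1−M0)/(6·1)=2, b=Δ0−h0·(2M0+M1)/6=-3
seg 1: a=-5, c=M1/2=6, d=(M2−M1)/(6·1)=-2, b=Δ1−h1·(2M1+M2)/6=3
t_q=1/4 → seg 0, τ=1/4; S=-4+-3·τ+0·τ²+2·τ³=-151/32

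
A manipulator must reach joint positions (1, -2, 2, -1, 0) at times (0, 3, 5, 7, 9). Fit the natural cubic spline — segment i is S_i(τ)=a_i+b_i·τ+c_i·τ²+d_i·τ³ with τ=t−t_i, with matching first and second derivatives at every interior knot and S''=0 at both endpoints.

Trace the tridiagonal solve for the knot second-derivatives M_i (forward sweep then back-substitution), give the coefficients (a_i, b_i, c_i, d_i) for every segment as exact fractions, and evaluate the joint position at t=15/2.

Δ: Δ0=-1, Δ1=2, Δ2=-3/2, Δ3=1/2
row 1: diag=10, rhs=18; c'=1/5, d'=9/5
row 2: denom=8−2·1/5=38/5; d'=(-21−2·9/5)/(38/5)=-123/38
row 3: denom=8−2·5/19=142/19; d'=(12−2·-123/38)/(142/19)=351/142
back: M3=351/142
back: M2=-123/38−5/19·351/142=-276/71
back: M1=9/5−1/5·-276/71=183/71
M: M0=0, M1=183/71, M2=-276/71, M3=351/142, M4=0
seg 0: a=1, c=M0/2=0, d=(M1−M0)/(6·3)=61/426, b=Δ0−h0·(2M0+M1)/6=-325/142
seg 1: a=-2, c=M1/2=183/142, d=(M2−M1)/(6·2)=-153/284, b=Δ1−h1·(2M1+M2)/6=112/71
seg 2: a=2, c=M2/2=-138/71, d=(M3−M2)/(6·2)=301/568, b=Δ2−h2·(2M2+M3)/6=19/71
seg 3: a=-1, c=M3/2=351/284, d=(M4−M3)/(6·2)=-117/568, b=Δ3−h3·(2M3+M4)/6=-163/142
t_q=15/2 → seg 3, τ=1/2; S=-1+-163/142·τ+351/284·τ²+-117/568·τ³=-5865/4544

  seg 0: a=1 b=-325/142 c=0 d=61/426
  seg 1: a=-2 b=112/71 c=183/142 d=-153/284
  seg 2: a=2 b=19/71 c=-138/71 d=301/568
  seg 3: a=-1 b=-163/142 c=351/284 d=-117/568
S(15/2) = -5865/4544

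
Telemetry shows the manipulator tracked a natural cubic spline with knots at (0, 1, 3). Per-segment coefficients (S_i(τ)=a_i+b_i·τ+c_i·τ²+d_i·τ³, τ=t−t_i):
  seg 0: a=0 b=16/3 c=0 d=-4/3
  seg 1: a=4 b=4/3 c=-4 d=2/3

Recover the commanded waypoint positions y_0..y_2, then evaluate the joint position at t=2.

y_0=0 y_1=4 y_2=-4
S(2) = 2

y_0 = S_0(0) = a_0 = 0
y_1 = S_1(0) = a_1 = 4
y_2 = S_1(2) = -4
t_q=2 is in segment 1 (τ=1); S_1(τ)=2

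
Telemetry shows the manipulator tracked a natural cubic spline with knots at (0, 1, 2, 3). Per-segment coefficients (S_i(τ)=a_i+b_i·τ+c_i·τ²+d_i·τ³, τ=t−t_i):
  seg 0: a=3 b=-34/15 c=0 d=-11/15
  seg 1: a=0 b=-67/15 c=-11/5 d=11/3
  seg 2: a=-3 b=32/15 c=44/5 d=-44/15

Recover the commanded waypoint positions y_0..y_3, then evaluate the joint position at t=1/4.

y_0=3 y_1=0 y_2=-3 y_3=5
S(1/4) = 155/64

y_0 = S_0(0) = a_0 = 3
y_1 = S_1(0) = a_1 = 0
y_2 = S_2(0) = a_2 = -3
y_3 = S_2(1) = 5
t_q=1/4 is in segment 0 (τ=1/4); S_0(τ)=155/64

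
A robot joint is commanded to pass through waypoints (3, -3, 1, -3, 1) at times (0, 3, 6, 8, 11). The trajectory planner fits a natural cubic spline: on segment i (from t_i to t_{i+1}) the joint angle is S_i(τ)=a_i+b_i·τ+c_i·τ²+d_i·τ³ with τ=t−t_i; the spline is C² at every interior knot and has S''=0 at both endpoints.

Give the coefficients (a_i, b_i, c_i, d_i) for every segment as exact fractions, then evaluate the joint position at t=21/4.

  seg 0: a=3 b=-574/177 c=0 d=220/1593
  seg 1: a=-3 b=86/177 c=220/177 d=-170/531
  seg 2: a=1 b=-124/177 c=-290/177 d=175/354
  seg 3: a=-3 b=-78/59 c=235/177 d=-235/1593
S(21/4) = 1395/1888

Δ: Δ0=-2, Δ1=4/3, Δ2=-2, Δ3=4/3
row 1: diag=12, rhs=20; c'=1/4, d'=5/3
row 2: denom=10−3·1/4=37/4; d'=(-20−3·5/3)/(37/4)=-100/37
row 3: denom=10−2·8/37=354/37; d'=(20−2·-100/37)/(354/37)=470/177
back: M3=470/177
back: M2=-100/37−8/37·470/177=-580/177
back: M1=5/3−1/4·-580/177=440/177
M: M0=0, M1=440/177, M2=-580/177, M3=470/177, M4=0
seg 0: a=3, c=M0/2=0, d=(M1−M0)/(6·3)=220/1593, b=Δ0−h0·(2M0+M1)/6=-574/177
seg 1: a=-3, c=M1/2=220/177, d=(M2−M1)/(6·3)=-170/531, b=Δ1−h1·(2M1+M2)/6=86/177
seg 2: a=1, c=M2/2=-290/177, d=(M3−M2)/(6·2)=175/354, b=Δ2−h2·(2M2+M3)/6=-124/177
seg 3: a=-3, c=M3/2=235/177, d=(M4−M3)/(6·3)=-235/1593, b=Δ3−h3·(2M3+M4)/6=-78/59
t_q=21/4 → seg 1, τ=9/4; S=-3+86/177·τ+220/177·τ²+-170/531·τ³=1395/1888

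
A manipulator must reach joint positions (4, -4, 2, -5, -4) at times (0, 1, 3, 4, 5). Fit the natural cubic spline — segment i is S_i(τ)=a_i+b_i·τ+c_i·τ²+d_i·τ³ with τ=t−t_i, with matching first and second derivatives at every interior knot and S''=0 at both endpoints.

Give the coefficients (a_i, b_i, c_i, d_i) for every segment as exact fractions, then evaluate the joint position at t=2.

Δ: Δ0=-8, Δ1=3, Δ2=-7, Δ3=1
row 1: diag=6, rhs=66; c'=1/3, d'=11
row 2: denom=6−2·1/3=16/3; d'=(-60−2·11)/(16/3)=-123/8
row 3: denom=4−1·3/16=61/16; d'=(48−1·-123/8)/(61/16)=1014/61
back: M3=1014/61
back: M2=-123/8−3/16·1014/61=-1128/61
back: M1=11−1/3·-1128/61=1047/61
M: M0=0, M1=1047/61, M2=-1128/61, M3=1014/61, M4=0
seg 0: a=4, c=M0/2=0, d=(M1−M0)/(6·1)=349/122, b=Δ0−h0·(2M0+M1)/6=-1325/122
seg 1: a=-4, c=M1/2=1047/122, d=(M2−M1)/(6·2)=-725/244, b=Δ1−h1·(2M1+M2)/6=-139/61
seg 2: a=2, c=M2/2=-564/61, d=(M3−M2)/(6·1)=357/61, b=Δ2−h2·(2M2+M3)/6=-220/61
seg 3: a=-5, c=M3/2=507/61, d=(M4−M3)/(6·1)=-169/61, b=Δ3−h3·(2M3+M4)/6=-277/61
t_q=2 → seg 1, τ=1; S=-4+-139/61·τ+1047/122·τ²+-725/244·τ³=-163/244

  seg 0: a=4 b=-1325/122 c=0 d=349/122
  seg 1: a=-4 b=-139/61 c=1047/122 d=-725/244
  seg 2: a=2 b=-220/61 c=-564/61 d=357/61
  seg 3: a=-5 b=-277/61 c=507/61 d=-169/61
S(2) = -163/244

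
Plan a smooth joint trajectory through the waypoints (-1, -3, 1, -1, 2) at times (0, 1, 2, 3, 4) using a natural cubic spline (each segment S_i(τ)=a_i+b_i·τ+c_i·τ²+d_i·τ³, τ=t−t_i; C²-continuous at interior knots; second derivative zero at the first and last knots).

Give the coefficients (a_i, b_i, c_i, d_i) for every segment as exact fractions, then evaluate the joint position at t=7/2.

  seg 0: a=-1 b=-33/8 c=0 d=17/8
  seg 1: a=-3 b=9/4 c=51/8 d=-37/8
  seg 2: a=1 b=9/8 c=-15/2 d=35/8
  seg 3: a=-1 b=-3/4 c=45/8 d=-15/8
S(7/2) = -13/64

Δ: Δ0=-2, Δ1=4, Δ2=-2, Δ3=3
row 1: diag=4, rhs=36; c'=1/4, d'=9
row 2: denom=4−1·1/4=15/4; d'=(-36−1·9)/(15/4)=-12
row 3: denom=4−1·4/15=56/15; d'=(30−1·-12)/(56/15)=45/4
back: M3=45/4
back: M2=-12−4/15·45/4=-15
back: M1=9−1/4·-15=51/4
M: M0=0, M1=51/4, M2=-15, M3=45/4, M4=0
seg 0: a=-1, c=M0/2=0, d=(M1−M0)/(6·1)=17/8, b=Δ0−h0·(2M0+M1)/6=-33/8
seg 1: a=-3, c=M1/2=51/8, d=(M2−M1)/(6·1)=-37/8, b=Δ1−h1·(2M1+M2)/6=9/4
seg 2: a=1, c=M2/2=-15/2, d=(M3−M2)/(6·1)=35/8, b=Δ2−h2·(2M2+M3)/6=9/8
seg 3: a=-1, c=M3/2=45/8, d=(M4−M3)/(6·1)=-15/8, b=Δ3−h3·(2M3+M4)/6=-3/4
t_q=7/2 → seg 3, τ=1/2; S=-1+-3/4·τ+45/8·τ²+-15/8·τ³=-13/64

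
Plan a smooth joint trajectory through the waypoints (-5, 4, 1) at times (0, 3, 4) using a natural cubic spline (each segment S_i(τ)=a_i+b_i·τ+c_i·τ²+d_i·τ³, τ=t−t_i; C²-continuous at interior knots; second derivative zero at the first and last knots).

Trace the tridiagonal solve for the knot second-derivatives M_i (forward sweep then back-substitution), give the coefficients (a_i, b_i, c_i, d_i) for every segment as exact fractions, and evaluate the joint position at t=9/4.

  seg 0: a=-5 b=21/4 c=0 d=-1/4
  seg 1: a=4 b=-3/2 c=-9/4 d=3/4
S(9/4) = 1015/256

Δ: Δ0=3, Δ1=-3
row 1: diag=8, rhs=-36; c'=1/8, d'=-9/2
back: M1=-9/2
M: M0=0, M1=-9/2, M2=0
seg 0: a=-5, c=M0/2=0, d=(M1−M0)/(6·3)=-1/4, b=Δ0−h0·(2M0+M1)/6=21/4
seg 1: a=4, c=M1/2=-9/4, d=(M2−M1)/(6·1)=3/4, b=Δ1−h1·(2M1+M2)/6=-3/2
t_q=9/4 → seg 0, τ=9/4; S=-5+21/4·τ+0·τ²+-1/4·τ³=1015/256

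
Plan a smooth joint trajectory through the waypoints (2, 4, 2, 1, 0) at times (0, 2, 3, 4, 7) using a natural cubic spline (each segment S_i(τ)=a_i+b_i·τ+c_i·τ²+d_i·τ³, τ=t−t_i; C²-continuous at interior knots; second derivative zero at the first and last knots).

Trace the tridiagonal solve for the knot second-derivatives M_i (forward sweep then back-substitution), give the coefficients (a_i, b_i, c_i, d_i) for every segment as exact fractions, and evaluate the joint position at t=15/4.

  seg 0: a=2 b=568/267 c=0 d=-301/1068
  seg 1: a=4 b=-335/267 c=-301/178 d=505/534
  seg 2: a=2 b=-961/534 c=102/89 d=-185/534
  seg 3: a=1 b=-146/267 c=19/178 d=-19/1602
S(15/4) = 13087/11392

Δ: Δ0=1, Δ1=-2, Δ2=-1, Δ3=-1/3
row 1: diag=6, rhs=-18; c'=1/6, d'=-3
row 2: denom=4−1·1/6=23/6; d'=(6−1·-3)/(23/6)=54/23
row 3: denom=8−1·6/23=178/23; d'=(4−1·54/23)/(178/23)=19/89
back: M3=19/89
back: M2=54/23−6/23·19/89=204/89
back: M1=-3−1/6·204/89=-301/89
M: M0=0, M1=-301/89, M2=204/89, M3=19/89, M4=0
seg 0: a=2, c=M0/2=0, d=(M1−M0)/(6·2)=-301/1068, b=Δ0−h0·(2M0+M1)/6=568/267
seg 1: a=4, c=M1/2=-301/178, d=(M2−M1)/(6·1)=505/534, b=Δ1−h1·(2M1+M2)/6=-335/267
seg 2: a=2, c=M2/2=102/89, d=(M3−M2)/(6·1)=-185/534, b=Δ2−h2·(2M2+M3)/6=-961/534
seg 3: a=1, c=M3/2=19/178, d=(M4−M3)/(6·3)=-19/1602, b=Δ3−h3·(2M3+M4)/6=-146/267
t_q=15/4 → seg 2, τ=3/4; S=2+-961/534·τ+102/89·τ²+-185/534·τ³=13087/11392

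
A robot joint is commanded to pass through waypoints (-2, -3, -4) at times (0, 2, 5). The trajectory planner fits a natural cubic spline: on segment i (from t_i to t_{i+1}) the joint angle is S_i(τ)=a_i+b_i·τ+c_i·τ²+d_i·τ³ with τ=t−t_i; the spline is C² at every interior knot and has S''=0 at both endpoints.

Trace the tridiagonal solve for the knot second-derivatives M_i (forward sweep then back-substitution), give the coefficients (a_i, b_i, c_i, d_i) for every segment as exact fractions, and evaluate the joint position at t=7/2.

  seg 0: a=-2 b=-8/15 c=0 d=1/120
  seg 1: a=-3 b=-13/30 c=1/20 d=-1/180
S(7/2) = -569/160

Δ: Δ0=-1/2, Δ1=-1/3
row 1: diag=10, rhs=1; c'=3/10, d'=1/10
back: M1=1/10
M: M0=0, M1=1/10, M2=0
seg 0: a=-2, c=M0/2=0, d=(M1−M0)/(6·2)=1/120, b=Δ0−h0·(2M0+M1)/6=-8/15
seg 1: a=-3, c=M1/2=1/20, d=(M2−M1)/(6·3)=-1/180, b=Δ1−h1·(2M1+M2)/6=-13/30
t_q=7/2 → seg 1, τ=3/2; S=-3+-13/30·τ+1/20·τ²+-1/180·τ³=-569/160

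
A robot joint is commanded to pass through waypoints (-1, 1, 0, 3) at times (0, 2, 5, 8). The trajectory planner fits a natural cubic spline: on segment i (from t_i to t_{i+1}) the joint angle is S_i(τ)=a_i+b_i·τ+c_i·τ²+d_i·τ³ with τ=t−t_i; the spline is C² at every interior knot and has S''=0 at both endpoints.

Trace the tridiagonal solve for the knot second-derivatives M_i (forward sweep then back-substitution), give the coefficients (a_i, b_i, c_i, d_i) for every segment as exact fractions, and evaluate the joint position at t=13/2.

Δ: Δ0=1, Δ1=-1/3, Δ2=1
row 1: diag=10, rhs=-8; c'=3/10, d'=-4/5
row 2: denom=12−3·3/10=111/10; d'=(8−3·-4/5)/(111/10)=104/111
back: M2=104/111
back: M1=-4/5−3/10·104/111=-40/37
M: M0=0, M1=-40/37, M2=104/111, M3=0
seg 0: a=-1, c=M0/2=0, d=(M1−M0)/(6·2)=-10/111, b=Δ0−h0·(2M0+M1)/6=151/111
seg 1: a=1, c=M1/2=-20/37, d=(M2−M1)/(6·3)=112/999, b=Δ1−h1·(2M1+M2)/6=31/111
seg 2: a=0, c=M2/2=52/111, d=(M3−M2)/(6·3)=-52/999, b=Δ2−h2·(2M2+M3)/6=7/111
t_q=13/2 → seg 2, τ=3/2; S=0+7/111·τ+52/111·τ²+-52/999·τ³=36/37

  seg 0: a=-1 b=151/111 c=0 d=-10/111
  seg 1: a=1 b=31/111 c=-20/37 d=112/999
  seg 2: a=0 b=7/111 c=52/111 d=-52/999
S(13/2) = 36/37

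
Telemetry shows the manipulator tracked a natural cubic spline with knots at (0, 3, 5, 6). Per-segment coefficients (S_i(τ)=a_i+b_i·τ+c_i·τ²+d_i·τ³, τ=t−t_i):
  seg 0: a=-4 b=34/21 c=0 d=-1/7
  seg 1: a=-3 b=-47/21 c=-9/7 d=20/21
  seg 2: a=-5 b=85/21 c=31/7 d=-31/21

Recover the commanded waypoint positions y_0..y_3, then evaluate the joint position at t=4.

y_0=-4 y_1=-3 y_2=-5 y_3=2
S(4) = -39/7

y_0 = S_0(0) = a_0 = -4
y_1 = S_1(0) = a_1 = -3
y_2 = S_2(0) = a_2 = -5
y_3 = S_2(1) = 2
t_q=4 is in segment 1 (τ=1); S_1(τ)=-39/7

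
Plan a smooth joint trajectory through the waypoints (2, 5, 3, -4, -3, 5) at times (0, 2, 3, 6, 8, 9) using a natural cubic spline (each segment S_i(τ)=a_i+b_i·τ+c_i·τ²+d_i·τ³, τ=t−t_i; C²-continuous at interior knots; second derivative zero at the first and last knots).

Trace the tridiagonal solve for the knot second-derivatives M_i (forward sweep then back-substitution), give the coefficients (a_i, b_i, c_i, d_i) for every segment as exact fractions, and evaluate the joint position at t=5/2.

  seg 0: a=2 b=4628/1731 c=0 d=-4063/13848
  seg 1: a=5 b=-2933/3462 c=-4063/2308 d=4207/6924
  seg 2: a=3 b=-17623/6924 c=36/577 d=19/6924
  seg 3: a=-4 b=-7259/3462 c=201/2308 d=8387/13848
  seg 4: a=-3 b=9554/1731 c=2147/577 d=-2147/1731
S(5/2) = 77775/18464

Δ: Δ0=3/2, Δ1=-2, Δ2=-7/3, Δ3=1/2, Δ4=8
row 1: diag=6, rhs=-21; c'=1/6, d'=-7/2
row 2: denom=8−1·1/6=47/6; d'=(-2−1·-7/2)/(47/6)=9/47
row 3: denom=10−3·18/47=416/47; d'=(17−3·9/47)/(416/47)=193/104
row 4: denom=6−2·47/208=577/104; d'=(45−2·193/104)/(577/104)=4294/577
back: M4=4294/577
back: M3=193/104−47/208·4294/577=201/1154
back: M2=9/47−18/47·201/1154=72/577
back: M1=-7/2−1/6·72/577=-4063/1154
M: M0=0, M1=-4063/1154, M2=72/577, M3=201/1154, M4=4294/577, M5=0
seg 0: a=2, c=M0/2=0, d=(M1−M0)/(6·2)=-4063/13848, b=Δ0−h0·(2M0+M1)/6=4628/1731
seg 1: a=5, c=M1/2=-4063/2308, d=(M2−M1)/(6·1)=4207/6924, b=Δ1−h1·(2M1+M2)/6=-2933/3462
seg 2: a=3, c=M2/2=36/577, d=(M3−M2)/(6·3)=19/6924, b=Δ2−h2·(2M2+M3)/6=-17623/6924
seg 3: a=-4, c=M3/2=201/2308, d=(M4−M3)/(6·2)=8387/13848, b=Δ3−h3·(2M3+M4)/6=-7259/3462
seg 4: a=-3, c=M4/2=2147/577, d=(M5−M4)/(6·1)=-2147/1731, b=Δ4−h4·(2M4+M5)/6=9554/1731
t_q=5/2 → seg 1, τ=1/2; S=5+-2933/3462·τ+-4063/2308·τ²+4207/6924·τ³=77775/18464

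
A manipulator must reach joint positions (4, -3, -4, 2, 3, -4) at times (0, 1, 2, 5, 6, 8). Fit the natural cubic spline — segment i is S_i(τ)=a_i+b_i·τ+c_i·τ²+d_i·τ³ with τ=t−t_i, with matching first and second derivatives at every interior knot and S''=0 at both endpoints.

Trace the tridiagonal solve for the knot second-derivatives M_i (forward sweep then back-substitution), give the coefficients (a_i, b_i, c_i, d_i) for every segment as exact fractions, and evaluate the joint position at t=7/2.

  seg 0: a=4 b=-20947/2482 c=0 d=3573/2482
  seg 1: a=-3 b=-5114/1241 c=10719/2482 d=-2973/2482
  seg 2: a=-4 b=2291/2482 c=900/1241 d=-303/2482
  seg 3: a=2 b=2455/1241 c=-927/2482 d=-1501/2482
  seg 4: a=3 b=-1447/2482 c=-2715/1241 d=905/2482
S(7/2) = -27713/19856

Δ: Δ0=-7, Δ1=-1, Δ2=2, Δ3=1, Δ4=-7/2
row 1: diag=4, rhs=36; c'=1/4, d'=9
row 2: denom=8−1·1/4=31/4; d'=(18−1·9)/(31/4)=36/31
row 3: denom=8−3·12/31=212/31; d'=(-6−3·36/31)/(212/31)=-147/106
row 4: denom=6−1·31/212=1241/212; d'=(-27−1·-147/106)/(1241/212)=-5430/1241
back: M4=-5430/1241
back: M3=-147/106−31/212·-5430/1241=-927/1241
back: M2=36/31−12/31·-927/1241=1800/1241
back: M1=9−1/4·1800/1241=10719/1241
M: M0=0, M1=10719/1241, M2=1800/1241, M3=-927/1241, M4=-5430/1241, M5=0
seg 0: a=4, c=M0/2=0, d=(M1−M0)/(6·1)=3573/2482, b=Δ0−h0·(2M0+M1)/6=-20947/2482
seg 1: a=-3, c=M1/2=10719/2482, d=(M2−M1)/(6·1)=-2973/2482, b=Δ1−h1·(2M1+M2)/6=-5114/1241
seg 2: a=-4, c=M2/2=900/1241, d=(M3−M2)/(6·3)=-303/2482, b=Δ2−h2·(2M2+M3)/6=2291/2482
seg 3: a=2, c=M3/2=-927/2482, d=(M4−M3)/(6·1)=-1501/2482, b=Δ3−h3·(2M3+M4)/6=2455/1241
seg 4: a=3, c=M4/2=-2715/1241, d=(M5−M4)/(6·2)=905/2482, b=Δ4−h4·(2M4+M5)/6=-1447/2482
t_q=7/2 → seg 2, τ=3/2; S=-4+2291/2482·τ+900/1241·τ²+-303/2482·τ³=-27713/19856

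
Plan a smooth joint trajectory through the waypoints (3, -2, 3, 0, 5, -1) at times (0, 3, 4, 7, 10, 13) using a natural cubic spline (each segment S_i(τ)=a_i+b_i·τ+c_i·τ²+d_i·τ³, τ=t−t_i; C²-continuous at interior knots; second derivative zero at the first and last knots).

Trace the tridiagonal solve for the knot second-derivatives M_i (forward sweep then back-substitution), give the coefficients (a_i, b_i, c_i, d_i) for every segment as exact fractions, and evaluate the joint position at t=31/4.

Δ: Δ0=-5/3, Δ1=5, Δ2=-1, Δ3=5/3, Δ4=-2
row 1: diag=8, rhs=40; c'=1/8, d'=5
row 2: denom=8−1·1/8=63/8; d'=(-36−1·5)/(63/8)=-328/63
row 3: denom=12−3·8/21=76/7; d'=(16−3·-328/63)/(76/7)=166/57
row 4: denom=12−3·21/76=849/76; d'=(-22−3·166/57)/(849/76)=-2336/849
back: M4=-2336/849
back: M3=166/57−21/76·-2336/849=3118/849
back: M2=-328/63−8/21·3118/849=-5608/849
back: M1=5−1/8·-5608/849=4946/849
M: M0=0, M1=4946/849, M2=-5608/849, M3=3118/849, M4=-2336/849, M5=0
seg 0: a=3, c=M0/2=0, d=(M1−M0)/(6·3)=2473/7641, b=Δ0−h0·(2M0+M1)/6=-1296/283
seg 1: a=-2, c=M1/2=2473/849, d=(M2−M1)/(6·1)=-1759/849, b=Δ1−h1·(2M1+M2)/6=1177/283
seg 2: a=3, c=M2/2=-2804/849, d=(M3−M2)/(6·3)=4363/7641, b=Δ2−h2·(2M2+M3)/6=3200/849
seg 3: a=0, c=M3/2=1559/849, d=(M4−M3)/(6·3)=-101/283, b=Δ3−h3·(2M3+M4)/6=-535/849
seg 4: a=5, c=M4/2=-1168/849, d=(M5−M4)/(6·3)=1168/7641, b=Δ4−h4·(2M4+M5)/6=638/849
t_q=31/4 → seg 3, τ=3/4; S=0+-535/849·τ+1559/849·τ²+-101/283·τ³=7421/18112

  seg 0: a=3 b=-1296/283 c=0 d=2473/7641
  seg 1: a=-2 b=1177/283 c=2473/849 d=-1759/849
  seg 2: a=3 b=3200/849 c=-2804/849 d=4363/7641
  seg 3: a=0 b=-535/849 c=1559/849 d=-101/283
  seg 4: a=5 b=638/849 c=-1168/849 d=1168/7641
S(31/4) = 7421/18112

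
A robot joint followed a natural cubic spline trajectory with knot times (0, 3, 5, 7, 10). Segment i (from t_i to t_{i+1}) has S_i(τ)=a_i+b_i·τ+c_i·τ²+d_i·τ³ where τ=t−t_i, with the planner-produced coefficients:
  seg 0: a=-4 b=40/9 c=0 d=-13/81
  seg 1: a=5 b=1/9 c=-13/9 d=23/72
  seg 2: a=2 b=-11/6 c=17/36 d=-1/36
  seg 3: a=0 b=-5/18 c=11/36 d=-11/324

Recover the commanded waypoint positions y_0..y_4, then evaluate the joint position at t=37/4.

y_0=-4 y_1=5 y_2=2 y_3=0 y_4=1
S(37/4) = 137/256

y_0 = S_0(0) = a_0 = -4
y_1 = S_1(0) = a_1 = 5
y_2 = S_2(0) = a_2 = 2
y_3 = S_3(0) = a_3 = 0
y_4 = S_3(3) = 1
t_q=37/4 is in segment 3 (τ=9/4); S_3(τ)=137/256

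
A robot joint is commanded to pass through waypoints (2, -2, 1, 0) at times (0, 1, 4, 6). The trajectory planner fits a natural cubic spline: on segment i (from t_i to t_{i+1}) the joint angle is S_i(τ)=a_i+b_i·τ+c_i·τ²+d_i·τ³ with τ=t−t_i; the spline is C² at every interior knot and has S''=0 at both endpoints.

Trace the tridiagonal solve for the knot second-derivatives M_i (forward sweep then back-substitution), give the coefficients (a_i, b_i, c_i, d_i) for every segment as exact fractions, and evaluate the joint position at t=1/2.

  seg 0: a=2 b=-677/142 c=0 d=109/142
  seg 1: a=-2 b=-175/71 c=327/142 d=-163/426
  seg 2: a=1 b=145/142 c=-81/71 d=27/142
S(1/2) = -327/1136

Δ: Δ0=-4, Δ1=1, Δ2=-1/2
row 1: diag=8, rhs=30; c'=3/8, d'=15/4
row 2: denom=10−3·3/8=71/8; d'=(-9−3·15/4)/(71/8)=-162/71
back: M2=-162/71
back: M1=15/4−3/8·-162/71=327/71
M: M0=0, M1=327/71, M2=-162/71, M3=0
seg 0: a=2, c=M0/2=0, d=(M1−M0)/(6·1)=109/142, b=Δ0−h0·(2M0+M1)/6=-677/142
seg 1: a=-2, c=M1/2=327/142, d=(M2−M1)/(6·3)=-163/426, b=Δ1−h1·(2M1+M2)/6=-175/71
seg 2: a=1, c=M2/2=-81/71, d=(M3−M2)/(6·2)=27/142, b=Δ2−h2·(2M2+M3)/6=145/142
t_q=1/2 → seg 0, τ=1/2; S=2+-677/142·τ+0·τ²+109/142·τ³=-327/1136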